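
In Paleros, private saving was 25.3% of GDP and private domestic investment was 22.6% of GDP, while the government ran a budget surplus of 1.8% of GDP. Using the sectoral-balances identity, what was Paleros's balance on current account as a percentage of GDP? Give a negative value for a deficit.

By the sectoral-balances identity, CA = (S_private - I) + (T - G).
Private balance = 25.3 - 22.6 = 2.7
Government balance (T - G) = 1.8
CA = 2.7 + 1.8 = 4.5

4.5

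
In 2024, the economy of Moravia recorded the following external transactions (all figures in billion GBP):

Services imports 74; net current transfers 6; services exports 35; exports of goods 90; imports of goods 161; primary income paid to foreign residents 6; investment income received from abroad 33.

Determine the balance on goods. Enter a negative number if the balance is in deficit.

Goods balance = 90 - 161 = -71

-71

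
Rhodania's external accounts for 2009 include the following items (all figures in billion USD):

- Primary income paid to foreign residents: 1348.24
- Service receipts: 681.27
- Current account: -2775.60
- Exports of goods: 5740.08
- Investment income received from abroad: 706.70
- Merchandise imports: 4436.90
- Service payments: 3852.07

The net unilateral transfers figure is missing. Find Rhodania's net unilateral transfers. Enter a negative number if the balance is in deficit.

-266.44

Current account = goods balance + services balance + net primary income + net secondary income
Sum of the known components = -2509.16
Net unilateral transfers = CA - (known components) = -2775.60 - (-2509.16) = -266.44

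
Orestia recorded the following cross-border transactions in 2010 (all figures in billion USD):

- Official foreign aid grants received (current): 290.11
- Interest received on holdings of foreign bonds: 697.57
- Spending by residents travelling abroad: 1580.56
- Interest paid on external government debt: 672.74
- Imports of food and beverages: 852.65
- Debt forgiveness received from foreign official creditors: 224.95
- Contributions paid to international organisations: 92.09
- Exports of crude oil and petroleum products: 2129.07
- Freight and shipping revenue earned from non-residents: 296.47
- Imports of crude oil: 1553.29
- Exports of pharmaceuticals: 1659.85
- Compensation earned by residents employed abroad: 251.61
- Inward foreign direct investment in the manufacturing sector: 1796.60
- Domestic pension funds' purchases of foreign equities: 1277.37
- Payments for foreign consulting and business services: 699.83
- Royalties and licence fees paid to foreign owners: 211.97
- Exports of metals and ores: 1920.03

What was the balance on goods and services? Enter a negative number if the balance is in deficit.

1107.12

Goods: 2129.07 - 1553.29 + 1920.03 - 852.65 + 1659.85 = 3303.01
Services: 296.47 - 699.83 - 211.97 - 1580.56 = -2195.89
Trade balance = 3303.01 + (-2195.89) = 1107.12
(Excluded from the trade balance — secondary income: official foreign aid grants received (current) 290.11, contributions paid to international organisations 92.09; primary income: interest received on holdings of foreign bonds 697.57, interest paid on external government debt 672.74, compensation earned by residents employed abroad 251.61; capital account: debt forgiveness received from foreign official creditors 224.95; financial account: inward foreign direct investment in the manufacturing sector 1796.60, domestic pension funds' purchases of foreign equities 1277.37.)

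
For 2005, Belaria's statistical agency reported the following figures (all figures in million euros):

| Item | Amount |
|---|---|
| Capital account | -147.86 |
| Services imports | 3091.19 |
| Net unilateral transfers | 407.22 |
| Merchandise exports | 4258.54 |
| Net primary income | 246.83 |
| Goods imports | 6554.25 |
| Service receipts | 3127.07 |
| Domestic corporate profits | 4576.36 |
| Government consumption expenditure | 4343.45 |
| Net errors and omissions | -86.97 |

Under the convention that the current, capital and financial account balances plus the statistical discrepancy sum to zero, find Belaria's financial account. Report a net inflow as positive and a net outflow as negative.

1840.61

Goods balance = 4258.54 - 6554.25 = -2295.71
Services balance = 3127.07 - 3091.19 = 35.88
Trade balance (goods + services) = -2295.71 + 35.88 = -2259.83
Net primary income = 246.83
Net secondary income = 407.22
Current account = -2259.83 + 246.83 + 407.22 = -1605.78
Financial account = -(-1605.78 + (-147.86) + (-86.97)) = 1840.61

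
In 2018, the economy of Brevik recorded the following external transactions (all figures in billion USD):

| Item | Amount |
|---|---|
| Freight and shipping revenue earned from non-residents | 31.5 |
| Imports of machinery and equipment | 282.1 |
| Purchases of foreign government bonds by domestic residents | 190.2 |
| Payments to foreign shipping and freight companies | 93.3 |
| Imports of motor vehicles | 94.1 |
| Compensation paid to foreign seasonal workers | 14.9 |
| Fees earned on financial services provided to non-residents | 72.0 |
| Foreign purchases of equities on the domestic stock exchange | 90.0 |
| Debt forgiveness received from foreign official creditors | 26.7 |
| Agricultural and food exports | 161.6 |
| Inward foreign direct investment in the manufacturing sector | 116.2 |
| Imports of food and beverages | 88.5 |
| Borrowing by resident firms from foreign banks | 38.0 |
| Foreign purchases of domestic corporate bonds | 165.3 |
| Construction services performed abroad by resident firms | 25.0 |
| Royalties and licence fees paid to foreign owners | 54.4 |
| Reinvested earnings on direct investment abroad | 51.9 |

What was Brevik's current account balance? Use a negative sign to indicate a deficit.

-285.3

Goods: -88.5 - 282.1 + 161.6 - 94.1 = -303.1
Services: -54.4 + 72.0 + 31.5 - 93.3 + 25.0 = -19.2
Primary income: -14.9 + 51.9 = 37.0
Current account = (-303.1) + (-19.2) + 37.0 = -285.3
(Excluded from the current account — financial account: purchases of foreign government bonds by domestic residents 190.2, foreign purchases of equities on the domestic stock exchange 90.0, inward foreign direct investment in the manufacturing sector 116.2, borrowing by resident firms from foreign banks 38.0, foreign purchases of domestic corporate bonds 165.3; capital account: debt forgiveness received from foreign official creditors 26.7.)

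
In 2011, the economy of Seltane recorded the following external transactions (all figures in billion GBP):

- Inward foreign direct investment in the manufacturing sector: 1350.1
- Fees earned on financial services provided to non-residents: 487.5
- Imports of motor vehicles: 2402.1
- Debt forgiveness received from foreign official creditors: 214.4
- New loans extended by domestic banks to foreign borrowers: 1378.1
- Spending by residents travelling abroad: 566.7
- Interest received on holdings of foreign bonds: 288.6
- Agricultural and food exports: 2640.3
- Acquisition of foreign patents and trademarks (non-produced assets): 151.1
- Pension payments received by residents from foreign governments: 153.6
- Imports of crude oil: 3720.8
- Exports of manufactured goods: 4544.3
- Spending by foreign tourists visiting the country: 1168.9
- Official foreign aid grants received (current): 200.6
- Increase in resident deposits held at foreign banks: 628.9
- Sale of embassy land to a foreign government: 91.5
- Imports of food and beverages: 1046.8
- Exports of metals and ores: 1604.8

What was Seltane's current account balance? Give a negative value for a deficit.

3352.2

Goods: -3720.8 + 4544.3 + 2640.3 + 1604.8 - 2402.1 - 1046.8 = 1619.7
Services: 487.5 + 1168.9 - 566.7 = 1089.7
Primary income: 288.6
Secondary income: 200.6 + 153.6 = 354.2
Current account = 1619.7 + 1089.7 + 288.6 + 354.2 = 3352.2
(Excluded from the current account — financial account: inward foreign direct investment in the manufacturing sector 1350.1, new loans extended by domestic banks to foreign borrowers 1378.1, increase in resident deposits held at foreign banks 628.9; capital account: debt forgiveness received from foreign official creditors 214.4, acquisition of foreign patents and trademarks (non-produced assets) 151.1, sale of embassy land to a foreign government 91.5.)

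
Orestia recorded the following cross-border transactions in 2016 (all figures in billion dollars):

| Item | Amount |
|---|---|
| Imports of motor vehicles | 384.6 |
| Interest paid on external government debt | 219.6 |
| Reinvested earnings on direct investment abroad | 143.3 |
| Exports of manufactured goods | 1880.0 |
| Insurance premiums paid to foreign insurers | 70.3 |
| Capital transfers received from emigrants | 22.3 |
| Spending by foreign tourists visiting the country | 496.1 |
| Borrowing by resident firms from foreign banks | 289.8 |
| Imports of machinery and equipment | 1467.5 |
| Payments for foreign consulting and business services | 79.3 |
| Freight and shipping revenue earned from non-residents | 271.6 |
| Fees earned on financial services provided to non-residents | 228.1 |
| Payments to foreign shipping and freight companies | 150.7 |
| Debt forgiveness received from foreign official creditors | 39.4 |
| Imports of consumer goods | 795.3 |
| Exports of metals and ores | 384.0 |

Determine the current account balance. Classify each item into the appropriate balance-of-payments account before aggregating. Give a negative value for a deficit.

Goods: -384.6 - 795.3 - 1467.5 + 384.0 + 1880.0 = -383.4
Services: -150.7 + 271.6 - 79.3 - 70.3 + 496.1 + 228.1 = 695.5
Primary income: -219.6 + 143.3 = -76.3
Current account = (-383.4) + 695.5 + (-76.3) = 235.8
(Excluded from the current account — capital account: capital transfers received from emigrants 22.3, debt forgiveness received from foreign official creditors 39.4; financial account: borrowing by resident firms from foreign banks 289.8.)

235.8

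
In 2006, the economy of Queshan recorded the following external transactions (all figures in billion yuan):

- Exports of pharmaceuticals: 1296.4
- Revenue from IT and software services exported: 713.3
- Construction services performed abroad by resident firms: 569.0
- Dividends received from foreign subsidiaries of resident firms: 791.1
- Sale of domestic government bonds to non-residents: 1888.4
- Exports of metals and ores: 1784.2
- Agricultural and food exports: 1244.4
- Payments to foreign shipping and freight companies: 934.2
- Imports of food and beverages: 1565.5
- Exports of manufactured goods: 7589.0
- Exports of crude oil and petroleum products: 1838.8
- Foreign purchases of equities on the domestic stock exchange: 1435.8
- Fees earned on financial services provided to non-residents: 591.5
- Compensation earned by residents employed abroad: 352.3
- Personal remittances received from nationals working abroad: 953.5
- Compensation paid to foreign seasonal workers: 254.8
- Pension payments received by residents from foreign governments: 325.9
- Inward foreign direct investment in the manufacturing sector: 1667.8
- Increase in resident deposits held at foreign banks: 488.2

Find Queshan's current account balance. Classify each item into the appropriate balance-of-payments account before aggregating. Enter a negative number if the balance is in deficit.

Goods: 1244.4 + 7589.0 + 1838.8 + 1296.4 + 1784.2 - 1565.5 = 12187.3
Services: 591.5 + 713.3 - 934.2 + 569.0 = 939.6
Primary income: -254.8 + 352.3 + 791.1 = 888.6
Secondary income: 325.9 + 953.5 = 1279.4
Current account = 12187.3 + 939.6 + 888.6 + 1279.4 = 15294.9
(Excluded from the current account — financial account: sale of domestic government bonds to non-residents 1888.4, foreign purchases of equities on the domestic stock exchange 1435.8, inward foreign direct investment in the manufacturing sector 1667.8, increase in resident deposits held at foreign banks 488.2.)

15294.9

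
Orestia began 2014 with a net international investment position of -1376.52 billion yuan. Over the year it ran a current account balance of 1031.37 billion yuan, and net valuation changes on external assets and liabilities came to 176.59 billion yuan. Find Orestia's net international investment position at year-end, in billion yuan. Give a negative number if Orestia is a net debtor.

Change in NIIP = current account + net valuation change = 1031.37 + 176.59 = 1207.96
End-of-year NIIP = -1376.52 + 1207.96 = -168.56

-168.56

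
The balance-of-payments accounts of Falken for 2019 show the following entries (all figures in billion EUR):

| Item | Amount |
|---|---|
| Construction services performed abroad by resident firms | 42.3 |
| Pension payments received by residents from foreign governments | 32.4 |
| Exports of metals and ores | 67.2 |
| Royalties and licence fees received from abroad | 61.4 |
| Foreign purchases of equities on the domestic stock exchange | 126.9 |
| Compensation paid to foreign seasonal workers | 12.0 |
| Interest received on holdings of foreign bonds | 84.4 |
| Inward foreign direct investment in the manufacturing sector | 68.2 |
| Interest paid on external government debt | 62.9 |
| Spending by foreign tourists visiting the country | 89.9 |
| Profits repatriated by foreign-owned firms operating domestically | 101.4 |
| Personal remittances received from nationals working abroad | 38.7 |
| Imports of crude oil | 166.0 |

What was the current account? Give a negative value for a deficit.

Goods: 67.2 - 166.0 = -98.8
Services: 42.3 + 61.4 + 89.9 = 193.6
Primary income: 84.4 - 101.4 - 62.9 - 12.0 = -91.9
Secondary income: 32.4 + 38.7 = 71.1
Current account = (-98.8) + 193.6 + (-91.9) + 71.1 = 74.0
(Excluded from the current account — financial account: foreign purchases of equities on the domestic stock exchange 126.9, inward foreign direct investment in the manufacturing sector 68.2.)

74.0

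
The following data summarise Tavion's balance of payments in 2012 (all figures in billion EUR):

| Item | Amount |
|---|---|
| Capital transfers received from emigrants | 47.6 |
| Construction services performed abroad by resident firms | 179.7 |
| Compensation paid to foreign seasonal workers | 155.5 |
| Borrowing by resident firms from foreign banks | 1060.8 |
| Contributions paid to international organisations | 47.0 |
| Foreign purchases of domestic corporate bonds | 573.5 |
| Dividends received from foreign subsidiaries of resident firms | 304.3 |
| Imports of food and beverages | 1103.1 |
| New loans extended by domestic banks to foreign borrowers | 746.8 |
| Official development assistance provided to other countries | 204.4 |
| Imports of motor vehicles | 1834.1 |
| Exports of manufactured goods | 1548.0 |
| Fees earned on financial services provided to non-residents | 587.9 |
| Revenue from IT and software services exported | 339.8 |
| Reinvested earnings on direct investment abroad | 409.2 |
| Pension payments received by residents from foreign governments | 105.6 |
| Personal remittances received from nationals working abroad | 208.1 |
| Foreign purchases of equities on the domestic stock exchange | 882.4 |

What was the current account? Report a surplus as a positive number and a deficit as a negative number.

Goods: 1548.0 - 1834.1 - 1103.1 = -1389.2
Services: 587.9 + 339.8 + 179.7 = 1107.4
Primary income: 304.3 + 409.2 - 155.5 = 558.0
Secondary income: -204.4 + 208.1 + 105.6 - 47.0 = 62.3
Current account = (-1389.2) + 1107.4 + 558.0 + 62.3 = 338.5
(Excluded from the current account — capital account: capital transfers received from emigrants 47.6; financial account: borrowing by resident firms from foreign banks 1060.8, foreign purchases of domestic corporate bonds 573.5, new loans extended by domestic banks to foreign borrowers 746.8, foreign purchases of equities on the domestic stock exchange 882.4.)

338.5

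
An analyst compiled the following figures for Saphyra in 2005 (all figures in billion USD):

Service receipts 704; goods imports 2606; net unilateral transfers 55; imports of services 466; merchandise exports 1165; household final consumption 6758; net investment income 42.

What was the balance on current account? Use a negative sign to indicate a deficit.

Goods balance = 1165 - 2606 = -1441
Services balance = 704 - 466 = 238
Trade balance (goods + services) = -1441 + 238 = -1203
Net primary income = 42
Net secondary income = 55
Current account = -1203 + 42 + 55 = -1106

-1106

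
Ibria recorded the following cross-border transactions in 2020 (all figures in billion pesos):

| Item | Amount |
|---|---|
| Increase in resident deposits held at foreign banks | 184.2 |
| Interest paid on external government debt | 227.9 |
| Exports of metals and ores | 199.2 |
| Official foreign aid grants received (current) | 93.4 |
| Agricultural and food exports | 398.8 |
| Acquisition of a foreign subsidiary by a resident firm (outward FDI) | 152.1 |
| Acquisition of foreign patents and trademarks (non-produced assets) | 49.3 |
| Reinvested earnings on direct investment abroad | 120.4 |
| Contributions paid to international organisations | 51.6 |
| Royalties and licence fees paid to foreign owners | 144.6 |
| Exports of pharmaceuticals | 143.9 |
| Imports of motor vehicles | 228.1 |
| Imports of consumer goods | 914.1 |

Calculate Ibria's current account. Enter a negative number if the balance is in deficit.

Goods: 199.2 + 143.9 + 398.8 - 228.1 - 914.1 = -400.3
Services: -144.6
Primary income: 120.4 - 227.9 = -107.5
Secondary income: -51.6 + 93.4 = 41.8
Current account = (-400.3) + (-144.6) + (-107.5) + 41.8 = -610.6
(Excluded from the current account — financial account: increase in resident deposits held at foreign banks 184.2, acquisition of a foreign subsidiary by a resident firm (outward FDI) 152.1; capital account: acquisition of foreign patents and trademarks (non-produced assets) 49.3.)

-610.6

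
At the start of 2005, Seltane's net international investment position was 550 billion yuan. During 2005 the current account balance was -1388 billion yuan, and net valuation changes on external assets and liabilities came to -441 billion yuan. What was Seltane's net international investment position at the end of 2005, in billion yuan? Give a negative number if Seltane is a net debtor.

-1279

Change in NIIP = current account + net valuation change = -1388 + (-441) = -1829
End-of-year NIIP = 550 + (-1829) = -1279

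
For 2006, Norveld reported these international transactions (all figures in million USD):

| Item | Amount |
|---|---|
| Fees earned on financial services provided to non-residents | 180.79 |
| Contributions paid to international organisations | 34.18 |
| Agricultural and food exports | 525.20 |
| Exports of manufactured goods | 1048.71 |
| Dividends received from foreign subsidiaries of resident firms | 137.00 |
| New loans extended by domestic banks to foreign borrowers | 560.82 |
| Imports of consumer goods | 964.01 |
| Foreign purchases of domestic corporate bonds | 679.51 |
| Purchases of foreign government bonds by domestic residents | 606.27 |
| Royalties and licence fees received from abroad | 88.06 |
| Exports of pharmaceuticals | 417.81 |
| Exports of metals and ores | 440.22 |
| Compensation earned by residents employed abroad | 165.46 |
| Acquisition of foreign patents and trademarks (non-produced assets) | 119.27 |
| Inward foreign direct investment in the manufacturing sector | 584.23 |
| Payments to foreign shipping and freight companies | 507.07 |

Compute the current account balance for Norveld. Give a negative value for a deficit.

1497.99

Goods: 1048.71 - 964.01 + 417.81 + 440.22 + 525.20 = 1467.93
Services: 88.06 + 180.79 - 507.07 = -238.22
Primary income: 137.00 + 165.46 = 302.46
Secondary income: -34.18
Current account = 1467.93 + (-238.22) + 302.46 + (-34.18) = 1497.99
(Excluded from the current account — financial account: new loans extended by domestic banks to foreign borrowers 560.82, foreign purchases of domestic corporate bonds 679.51, purchases of foreign government bonds by domestic residents 606.27, inward foreign direct investment in the manufacturing sector 584.23; capital account: acquisition of foreign patents and trademarks (non-produced assets) 119.27.)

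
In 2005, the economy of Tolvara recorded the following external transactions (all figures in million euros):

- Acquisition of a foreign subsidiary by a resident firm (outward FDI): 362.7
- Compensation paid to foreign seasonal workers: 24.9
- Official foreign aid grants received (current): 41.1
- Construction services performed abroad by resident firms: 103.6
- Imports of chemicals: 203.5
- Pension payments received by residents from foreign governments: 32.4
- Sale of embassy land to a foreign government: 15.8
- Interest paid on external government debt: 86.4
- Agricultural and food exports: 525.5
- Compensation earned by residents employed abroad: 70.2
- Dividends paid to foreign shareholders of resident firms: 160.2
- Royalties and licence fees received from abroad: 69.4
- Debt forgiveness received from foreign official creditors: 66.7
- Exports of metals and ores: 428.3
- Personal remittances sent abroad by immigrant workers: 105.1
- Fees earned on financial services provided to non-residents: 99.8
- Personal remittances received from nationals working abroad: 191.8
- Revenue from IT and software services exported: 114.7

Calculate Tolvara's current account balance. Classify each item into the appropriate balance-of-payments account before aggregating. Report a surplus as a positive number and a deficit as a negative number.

1096.7

Goods: 525.5 - 203.5 + 428.3 = 750.3
Services: 99.8 + 69.4 + 103.6 + 114.7 = 387.5
Primary income: -160.2 - 24.9 + 70.2 - 86.4 = -201.3
Secondary income: -105.1 + 41.1 + 32.4 + 191.8 = 160.2
Current account = 750.3 + 387.5 + (-201.3) + 160.2 = 1096.7
(Excluded from the current account — financial account: acquisition of a foreign subsidiary by a resident firm (outward FDI) 362.7; capital account: sale of embassy land to a foreign government 15.8, debt forgiveness received from foreign official creditors 66.7.)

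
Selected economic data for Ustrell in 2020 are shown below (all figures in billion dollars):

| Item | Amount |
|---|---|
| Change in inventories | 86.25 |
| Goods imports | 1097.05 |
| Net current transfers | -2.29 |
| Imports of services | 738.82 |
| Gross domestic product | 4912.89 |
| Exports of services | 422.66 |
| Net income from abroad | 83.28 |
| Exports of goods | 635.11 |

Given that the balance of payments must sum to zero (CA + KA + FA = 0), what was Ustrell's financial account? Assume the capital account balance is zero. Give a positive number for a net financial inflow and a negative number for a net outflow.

Goods balance = 635.11 - 1097.05 = -461.94
Services balance = 422.66 - 738.82 = -316.16
Trade balance (goods + services) = -461.94 + (-316.16) = -778.10
Net primary income = 83.28
Net secondary income = -2.29
Current account = -778.10 + 83.28 + (-2.29) = -697.11
Financial account = -(-697.11) = 697.11

697.11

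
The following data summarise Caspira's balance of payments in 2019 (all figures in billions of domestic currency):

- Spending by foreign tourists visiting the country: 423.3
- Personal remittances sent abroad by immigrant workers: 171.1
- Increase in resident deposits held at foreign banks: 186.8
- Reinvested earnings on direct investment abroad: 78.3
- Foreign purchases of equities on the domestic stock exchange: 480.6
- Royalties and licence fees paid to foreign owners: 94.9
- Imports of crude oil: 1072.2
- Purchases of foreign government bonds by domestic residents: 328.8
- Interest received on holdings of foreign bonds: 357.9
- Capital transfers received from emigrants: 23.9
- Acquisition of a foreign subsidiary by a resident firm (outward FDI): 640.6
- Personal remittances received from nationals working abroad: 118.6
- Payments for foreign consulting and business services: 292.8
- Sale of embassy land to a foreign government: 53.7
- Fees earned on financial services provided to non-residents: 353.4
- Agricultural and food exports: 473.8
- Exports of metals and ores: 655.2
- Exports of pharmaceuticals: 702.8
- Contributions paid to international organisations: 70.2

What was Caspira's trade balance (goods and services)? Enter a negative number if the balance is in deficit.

Goods: 702.8 + 473.8 - 1072.2 + 655.2 = 759.6
Services: 353.4 - 292.8 + 423.3 - 94.9 = 389.0
Trade balance = 759.6 + 389.0 = 1148.6
(Excluded from the trade balance — secondary income: personal remittances sent abroad by immigrant workers 171.1, personal remittances received from nationals working abroad 118.6, contributions paid to international organisations 70.2; financial account: increase in resident deposits held at foreign banks 186.8, foreign purchases of equities on the domestic stock exchange 480.6, purchases of foreign government bonds by domestic residents 328.8, acquisition of a foreign subsidiary by a resident firm (outward FDI) 640.6; primary income: reinvested earnings on direct investment abroad 78.3, interest received on holdings of foreign bonds 357.9; capital account: capital transfers received from emigrants 23.9, sale of embassy land to a foreign government 53.7.)

1148.6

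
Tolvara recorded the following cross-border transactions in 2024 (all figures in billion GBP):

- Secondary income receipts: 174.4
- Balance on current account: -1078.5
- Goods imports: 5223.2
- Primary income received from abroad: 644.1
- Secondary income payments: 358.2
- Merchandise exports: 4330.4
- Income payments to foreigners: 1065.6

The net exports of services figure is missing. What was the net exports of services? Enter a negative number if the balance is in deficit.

Current account = goods balance + services balance + net primary income + net secondary income
Sum of the known components = -1498.1
Net exports of services = CA - (known components) = -1078.5 - (-1498.1) = 419.6

419.6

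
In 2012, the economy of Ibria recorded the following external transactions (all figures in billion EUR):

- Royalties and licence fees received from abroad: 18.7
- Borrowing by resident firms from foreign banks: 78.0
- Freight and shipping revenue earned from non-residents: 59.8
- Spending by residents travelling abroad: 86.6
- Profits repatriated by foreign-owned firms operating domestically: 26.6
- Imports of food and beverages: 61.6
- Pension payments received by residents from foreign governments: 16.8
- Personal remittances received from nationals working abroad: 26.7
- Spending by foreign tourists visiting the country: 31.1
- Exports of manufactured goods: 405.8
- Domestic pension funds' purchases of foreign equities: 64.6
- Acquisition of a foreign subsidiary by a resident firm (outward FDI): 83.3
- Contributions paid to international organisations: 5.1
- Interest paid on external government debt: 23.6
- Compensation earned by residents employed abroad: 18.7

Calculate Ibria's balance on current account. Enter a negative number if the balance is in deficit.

Goods: -61.6 + 405.8 = 344.2
Services: 31.1 + 59.8 + 18.7 - 86.6 = 23.0
Primary income: -26.6 - 23.6 + 18.7 = -31.5
Secondary income: -5.1 + 26.7 + 16.8 = 38.4
Current account = 344.2 + 23.0 + (-31.5) + 38.4 = 374.1
(Excluded from the current account — financial account: borrowing by resident firms from foreign banks 78.0, domestic pension funds' purchases of foreign equities 64.6, acquisition of a foreign subsidiary by a resident firm (outward FDI) 83.3.)

374.1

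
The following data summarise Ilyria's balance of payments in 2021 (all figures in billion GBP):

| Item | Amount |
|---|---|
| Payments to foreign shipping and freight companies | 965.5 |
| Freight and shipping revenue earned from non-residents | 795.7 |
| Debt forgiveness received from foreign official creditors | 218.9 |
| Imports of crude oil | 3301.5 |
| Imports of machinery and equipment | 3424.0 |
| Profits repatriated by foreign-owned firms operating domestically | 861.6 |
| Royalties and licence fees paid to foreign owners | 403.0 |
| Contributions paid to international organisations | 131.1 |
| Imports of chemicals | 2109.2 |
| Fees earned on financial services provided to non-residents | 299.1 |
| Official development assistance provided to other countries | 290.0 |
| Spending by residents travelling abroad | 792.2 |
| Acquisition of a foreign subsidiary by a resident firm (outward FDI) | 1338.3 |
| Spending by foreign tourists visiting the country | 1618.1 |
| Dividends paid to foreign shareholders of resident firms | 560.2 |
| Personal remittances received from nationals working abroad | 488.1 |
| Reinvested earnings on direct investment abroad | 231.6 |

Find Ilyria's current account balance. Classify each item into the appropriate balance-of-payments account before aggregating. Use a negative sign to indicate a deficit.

-9405.7

Goods: -3301.5 - 3424.0 - 2109.2 = -8834.7
Services: -403.0 + 795.7 - 965.5 + 299.1 - 792.2 + 1618.1 = 552.2
Primary income: 231.6 - 560.2 - 861.6 = -1190.2
Secondary income: -290.0 + 488.1 - 131.1 = 67.0
Current account = (-8834.7) + 552.2 + (-1190.2) + 67.0 = -9405.7
(Excluded from the current account — capital account: debt forgiveness received from foreign official creditors 218.9; financial account: acquisition of a foreign subsidiary by a resident firm (outward FDI) 1338.3.)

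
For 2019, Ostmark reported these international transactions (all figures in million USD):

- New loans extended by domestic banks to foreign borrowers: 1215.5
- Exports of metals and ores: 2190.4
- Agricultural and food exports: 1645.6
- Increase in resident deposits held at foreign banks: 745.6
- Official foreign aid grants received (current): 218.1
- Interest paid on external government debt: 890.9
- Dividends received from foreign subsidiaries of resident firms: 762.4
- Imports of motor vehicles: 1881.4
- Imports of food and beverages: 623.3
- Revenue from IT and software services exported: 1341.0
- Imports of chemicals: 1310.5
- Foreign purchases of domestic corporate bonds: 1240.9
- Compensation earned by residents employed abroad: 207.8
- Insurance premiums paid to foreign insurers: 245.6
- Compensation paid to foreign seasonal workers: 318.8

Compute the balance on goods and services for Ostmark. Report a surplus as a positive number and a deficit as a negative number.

1116.2

Goods: 1645.6 - 623.3 - 1881.4 + 2190.4 - 1310.5 = 20.8
Services: 1341.0 - 245.6 = 1095.4
Trade balance = 20.8 + 1095.4 = 1116.2
(Excluded from the trade balance — financial account: new loans extended by domestic banks to foreign borrowers 1215.5, increase in resident deposits held at foreign banks 745.6, foreign purchases of domestic corporate bonds 1240.9; secondary income: official foreign aid grants received (current) 218.1; primary income: interest paid on external government debt 890.9, dividends received from foreign subsidiaries of resident firms 762.4, compensation earned by residents employed abroad 207.8, compensation paid to foreign seasonal workers 318.8.)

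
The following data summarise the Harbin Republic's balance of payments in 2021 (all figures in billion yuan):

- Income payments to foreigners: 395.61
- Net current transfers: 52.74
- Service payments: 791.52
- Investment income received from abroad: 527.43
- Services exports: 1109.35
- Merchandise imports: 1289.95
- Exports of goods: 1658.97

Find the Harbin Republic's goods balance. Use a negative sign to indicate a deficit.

Goods balance = 1658.97 - 1289.95 = 369.02

369.02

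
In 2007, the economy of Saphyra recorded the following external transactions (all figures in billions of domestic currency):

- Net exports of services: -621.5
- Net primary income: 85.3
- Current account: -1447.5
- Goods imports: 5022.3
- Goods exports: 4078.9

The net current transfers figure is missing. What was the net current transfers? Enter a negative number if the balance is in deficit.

Current account = goods balance + services balance + net primary income + net secondary income
Sum of the known components = -1479.6
Net current transfers = CA - (known components) = -1447.5 - (-1479.6) = 32.1

32.1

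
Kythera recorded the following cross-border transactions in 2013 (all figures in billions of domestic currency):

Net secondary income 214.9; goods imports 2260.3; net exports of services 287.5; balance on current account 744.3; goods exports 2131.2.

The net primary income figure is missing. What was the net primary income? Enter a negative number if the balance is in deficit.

371.0

Current account = goods balance + services balance + net primary income + net secondary income
Sum of the known components = 373.3
Net primary income = CA - (known components) = 744.3 - 373.3 = 371.0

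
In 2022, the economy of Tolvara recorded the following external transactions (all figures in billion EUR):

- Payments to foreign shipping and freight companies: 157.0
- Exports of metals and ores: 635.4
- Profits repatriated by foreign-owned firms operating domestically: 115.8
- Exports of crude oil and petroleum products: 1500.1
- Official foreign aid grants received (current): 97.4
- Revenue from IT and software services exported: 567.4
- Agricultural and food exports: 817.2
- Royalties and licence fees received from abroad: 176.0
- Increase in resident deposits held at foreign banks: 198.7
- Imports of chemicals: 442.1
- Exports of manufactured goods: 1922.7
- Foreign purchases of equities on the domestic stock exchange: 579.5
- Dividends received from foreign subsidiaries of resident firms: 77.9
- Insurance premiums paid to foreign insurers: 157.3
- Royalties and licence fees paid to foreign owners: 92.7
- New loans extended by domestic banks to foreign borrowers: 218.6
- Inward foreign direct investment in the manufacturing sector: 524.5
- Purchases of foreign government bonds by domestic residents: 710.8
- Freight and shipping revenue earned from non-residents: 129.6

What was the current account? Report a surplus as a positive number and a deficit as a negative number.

4958.8

Goods: 1922.7 + 635.4 + 1500.1 - 442.1 + 817.2 = 4433.3
Services: 129.6 - 92.7 - 157.3 - 157.0 + 176.0 + 567.4 = 466.0
Primary income: -115.8 + 77.9 = -37.9
Secondary income: 97.4
Current account = 4433.3 + 466.0 + (-37.9) + 97.4 = 4958.8
(Excluded from the current account — financial account: increase in resident deposits held at foreign banks 198.7, foreign purchases of equities on the domestic stock exchange 579.5, new loans extended by domestic banks to foreign borrowers 218.6, inward foreign direct investment in the manufacturing sector 524.5, purchases of foreign government bonds by domestic residents 710.8.)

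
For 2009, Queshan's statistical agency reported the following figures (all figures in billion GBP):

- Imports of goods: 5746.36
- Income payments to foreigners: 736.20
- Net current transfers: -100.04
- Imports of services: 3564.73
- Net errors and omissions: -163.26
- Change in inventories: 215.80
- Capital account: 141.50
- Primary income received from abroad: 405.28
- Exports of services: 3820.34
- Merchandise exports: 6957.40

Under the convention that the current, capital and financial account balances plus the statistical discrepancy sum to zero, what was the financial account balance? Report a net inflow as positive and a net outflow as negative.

Goods balance = 6957.40 - 5746.36 = 1211.04
Services balance = 3820.34 - 3564.73 = 255.61
Trade balance (goods + services) = 1211.04 + 255.61 = 1466.65
Net primary income = 405.28 - 736.20 = -330.92
Net secondary income = -100.04
Current account = 1466.65 + (-330.92) + (-100.04) = 1035.69
Financial account = -(1035.69 + 141.50 + (-163.26)) = -1013.93

-1013.93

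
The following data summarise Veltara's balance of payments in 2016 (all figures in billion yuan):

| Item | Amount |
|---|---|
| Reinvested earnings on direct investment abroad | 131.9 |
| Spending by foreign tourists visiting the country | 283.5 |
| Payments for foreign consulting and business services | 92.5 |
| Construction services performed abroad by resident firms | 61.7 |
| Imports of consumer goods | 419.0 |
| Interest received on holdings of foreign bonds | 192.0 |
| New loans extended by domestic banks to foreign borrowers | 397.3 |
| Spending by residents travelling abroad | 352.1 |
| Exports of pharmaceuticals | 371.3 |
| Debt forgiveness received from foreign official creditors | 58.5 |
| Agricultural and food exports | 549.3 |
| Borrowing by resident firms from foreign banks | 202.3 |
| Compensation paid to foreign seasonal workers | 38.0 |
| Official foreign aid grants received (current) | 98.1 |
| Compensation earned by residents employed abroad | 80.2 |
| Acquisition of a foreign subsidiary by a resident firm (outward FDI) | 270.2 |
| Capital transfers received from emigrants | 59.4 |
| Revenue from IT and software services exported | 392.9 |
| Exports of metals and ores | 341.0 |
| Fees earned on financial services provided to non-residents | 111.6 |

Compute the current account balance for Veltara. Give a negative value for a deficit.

Goods: 341.0 + 549.3 + 371.3 - 419.0 = 842.6
Services: 61.7 + 283.5 - 352.1 + 392.9 - 92.5 + 111.6 = 405.1
Primary income: -38.0 + 80.2 + 192.0 + 131.9 = 366.1
Secondary income: 98.1
Current account = 842.6 + 405.1 + 366.1 + 98.1 = 1711.9
(Excluded from the current account — financial account: new loans extended by domestic banks to foreign borrowers 397.3, borrowing by resident firms from foreign banks 202.3, acquisition of a foreign subsidiary by a resident firm (outward FDI) 270.2; capital account: debt forgiveness received from foreign official creditors 58.5, capital transfers received from emigrants 59.4.)

1711.9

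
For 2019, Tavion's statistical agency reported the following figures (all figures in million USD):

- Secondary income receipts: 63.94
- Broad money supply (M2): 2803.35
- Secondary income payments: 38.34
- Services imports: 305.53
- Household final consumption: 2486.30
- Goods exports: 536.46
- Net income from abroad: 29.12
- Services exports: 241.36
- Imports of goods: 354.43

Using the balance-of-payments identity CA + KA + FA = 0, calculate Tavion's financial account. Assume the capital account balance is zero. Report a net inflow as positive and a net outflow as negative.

Goods balance = 536.46 - 354.43 = 182.03
Services balance = 241.36 - 305.53 = -64.17
Trade balance (goods + services) = 182.03 + (-64.17) = 117.86
Net primary income = 29.12
Net secondary income = 63.94 - 38.34 = 25.60
Current account = 117.86 + 29.12 + 25.60 = 172.58
Financial account = -(172.58) = -172.58

-172.58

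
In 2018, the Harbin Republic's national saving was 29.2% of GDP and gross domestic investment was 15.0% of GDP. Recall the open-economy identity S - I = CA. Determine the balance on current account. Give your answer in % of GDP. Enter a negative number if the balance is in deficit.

14.2

CA = S - I = 29.2 - 15.0 = 14.2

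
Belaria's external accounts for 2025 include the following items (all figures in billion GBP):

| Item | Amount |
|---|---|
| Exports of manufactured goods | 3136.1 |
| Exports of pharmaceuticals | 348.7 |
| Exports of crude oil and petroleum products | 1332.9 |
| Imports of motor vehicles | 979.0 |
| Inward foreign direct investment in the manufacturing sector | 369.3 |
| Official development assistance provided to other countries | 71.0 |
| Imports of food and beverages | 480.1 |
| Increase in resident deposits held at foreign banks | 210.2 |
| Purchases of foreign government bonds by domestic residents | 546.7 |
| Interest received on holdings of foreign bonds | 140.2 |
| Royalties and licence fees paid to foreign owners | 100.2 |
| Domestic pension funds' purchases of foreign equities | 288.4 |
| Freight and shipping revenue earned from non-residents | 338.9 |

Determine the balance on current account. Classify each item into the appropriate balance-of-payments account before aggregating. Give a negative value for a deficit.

Goods: 1332.9 + 3136.1 - 480.1 + 348.7 - 979.0 = 3358.6
Services: -100.2 + 338.9 = 238.7
Primary income: 140.2
Secondary income: -71.0
Current account = 3358.6 + 238.7 + 140.2 + (-71.0) = 3666.5
(Excluded from the current account — financial account: inward foreign direct investment in the manufacturing sector 369.3, increase in resident deposits held at foreign banks 210.2, purchases of foreign government bonds by domestic residents 546.7, domestic pension funds' purchases of foreign equities 288.4.)

3666.5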